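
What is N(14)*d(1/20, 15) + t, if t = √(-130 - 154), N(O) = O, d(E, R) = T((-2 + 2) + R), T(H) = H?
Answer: 210 + 2*I*√71 ≈ 210.0 + 16.852*I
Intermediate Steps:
d(E, R) = R (d(E, R) = (-2 + 2) + R = 0 + R = R)
t = 2*I*√71 (t = √(-284) = 2*I*√71 ≈ 16.852*I)
N(14)*d(1/20, 15) + t = 14*15 + 2*I*√71 = 210 + 2*I*√71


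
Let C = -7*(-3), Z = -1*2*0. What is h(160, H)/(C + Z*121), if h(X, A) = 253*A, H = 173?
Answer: 43769/21 ≈ 2084.2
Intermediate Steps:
Z = 0 (Z = -2*0 = 0)
C = 21
h(160, H)/(C + Z*121) = (253*173)/(21 + 0*121) = 43769/(21 + 0) = 43769/21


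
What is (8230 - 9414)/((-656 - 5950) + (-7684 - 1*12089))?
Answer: 1184/26379 ≈ 0.044884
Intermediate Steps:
(8230 - 9414)/((-656 - 5950) + (-7684 - 1*12089)) = -1184/(-6606 + (-7684 - 12089)) = -1184/(-6606 - 19773) = -1184/(-26379) = -1184*(-1/26379) = 1184/26379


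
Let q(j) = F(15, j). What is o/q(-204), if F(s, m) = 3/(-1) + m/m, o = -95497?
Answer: 95497/2 ≈ 47749.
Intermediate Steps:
F(s, m) = -2 (F(s, m) = 3*(-1) + 1 = -3 + 1 = -2)
q(j) = -2
o/q(-204) = -95497/(-2) = -95497*(-1/2) = 95497/2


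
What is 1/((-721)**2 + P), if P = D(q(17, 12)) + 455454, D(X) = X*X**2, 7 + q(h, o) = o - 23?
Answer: 1/969463 ≈ 1.0315e-6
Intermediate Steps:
q(h, o) = -30 + o (q(h, o) = -7 + (o - 23) = -7 + (-23 + o) = -30 + o)
D(X) = X**3
P = 449622 (P = (-30 + 12)**3 + 455454 = (-18)**3 + 455454 = -5832 + 455454 = 449622)
1/((-721)**2 + P) = 1/((-721)**2 + 449622) = 1/(519841 + 449622) = 1/969463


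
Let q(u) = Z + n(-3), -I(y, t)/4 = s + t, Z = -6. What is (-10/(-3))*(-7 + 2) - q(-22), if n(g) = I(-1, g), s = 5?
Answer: -8/3 ≈ -2.6667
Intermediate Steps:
I(y, t) = -20 - 4*t (I(y, t) = -4*(5 + t) = -20 - 4*t)
n(g) = -20 - 4*g
q(u) = -14 (q(u) = -6 + (-20 - 4*(-3)) = -6 + (-20 + 12) = -6 - 8 = -14)
(-10/(-3))*(-7 + 2) - q(-22) = (-10/(-3))*(-7 + 2) - 1*(-14) = -10*(-⅓)*(-5) + 14 = (10/3)*(-5) + 14 = -50/3 + 14 = -8/3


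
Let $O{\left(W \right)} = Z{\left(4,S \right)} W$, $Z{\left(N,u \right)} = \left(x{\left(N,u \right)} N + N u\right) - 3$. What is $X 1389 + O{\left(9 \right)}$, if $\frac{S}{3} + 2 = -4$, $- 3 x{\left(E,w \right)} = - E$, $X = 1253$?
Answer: $1739790$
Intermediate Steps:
$x{\left(E,w \right)} = \frac{E}{3}$ ($x{\left(E,w \right)} = - \frac{\left(-1\right) E}{3} = \frac{E}{3}$)
$S = -18$ ($S = -6 + 3 \left(-4\right) = -6 - 12 = -18$)
$Z{\left(N,u \right)} = -3 + \frac{N^{2}}{3} + N u$ ($Z{\left(N,u \right)} = \left(\frac{N}{3} N + N u\right) - 3 = \left(\frac{N^{2}}{3} + N u\right) - 3 = -3 + \frac{N^{2}}{3} + N u$)
$O{\left(W \right)} = - \frac{209 W}{3}$ ($O{\left(W \right)} = \left(-3 + \frac{4^{2}}{3} + 4 \left(-18\right)\right) W = \left(-3 + \frac{1}{3} \cdot 16 - 72\right) W = \left(-3 + \frac{16}{3} - 72\right) W = - \frac{209 W}{3}$)
$X 1389 + O{\left(9 \right)} = 1253 \cdot 1389 - 627 = 1740417 - 627 = 1739790$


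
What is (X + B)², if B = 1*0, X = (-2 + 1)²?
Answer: 1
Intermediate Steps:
X = 1 (X = (-1)² = 1)
B = 0
(X + B)² = (1 + 0)² = 1² = 1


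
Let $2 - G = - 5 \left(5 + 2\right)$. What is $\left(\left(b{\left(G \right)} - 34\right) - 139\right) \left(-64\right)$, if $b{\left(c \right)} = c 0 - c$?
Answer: $13440$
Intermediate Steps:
$G = 37$ ($G = 2 - - 5 \left(5 + 2\right) = 2 - \left(-5\right) 7 = 2 - -35 = 2 + 35 = 37$)
$b{\left(c \right)} = - c$ ($b{\left(c \right)} = 0 - c = - c$)
$\left(\left(b{\left(G \right)} - 34\right) - 139\right) \left(-64\right) = \left(\left(\left(-1\right) 37 - 34\right) - 139\right) \left(-64\right) = \left(\left(-37 - 34\right) - 139\right) \left(-64\right) = \left(-71 - 139\right) \left(-64\right) = \left(-210\right) \left(-64\right) = 13440$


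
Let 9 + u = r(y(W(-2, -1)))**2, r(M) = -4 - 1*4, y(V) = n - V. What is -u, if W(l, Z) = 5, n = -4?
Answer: -55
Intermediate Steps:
y(V) = -4 - V
r(M) = -8 (r(M) = -4 - 4 = -8)
u = 55 (u = -9 + (-8)**2 = -9 + 64 = 55)
-u = -1*55 = -55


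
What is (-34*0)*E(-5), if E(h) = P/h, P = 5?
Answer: 0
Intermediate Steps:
E(h) = 5/h
(-34*0)*E(-5) = (-34*0)*(5/(-5)) = 0*(5*(-⅕)) = 0*(-1) = 0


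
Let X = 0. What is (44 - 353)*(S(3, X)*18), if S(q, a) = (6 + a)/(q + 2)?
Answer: -33372/5 ≈ -6674.4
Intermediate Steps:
S(q, a) = (6 + a)/(2 + q)
(44 - 353)*(S(3, X)*18) = (44 - 353)*(((6 + 0)/(2 + 3))*18) = -309*6/5*18 = -309*(1/5)*6*18 = -1854*18/5 = -309*108/5 = -33372/5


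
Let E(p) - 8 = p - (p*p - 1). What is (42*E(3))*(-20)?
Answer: -2520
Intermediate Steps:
E(p) = 9 + p - p² (E(p) = 8 + (p - (p*p - 1)) = 8 + (p - (p² - 1)) = 8 + (p - (-1 + p²)) = 8 + (p + (1 - p²)) = 8 + (1 + p - p²) = 9 + p - p²)
(42*E(3))*(-20) = (42*(9 + 3 - 1*3²))*(-20) = (42*(9 + 3 - 1*9))*(-20) = (42*(9 + 3 - 9))*(-20) = (42*3)*(-20) = 126*(-20) = -2520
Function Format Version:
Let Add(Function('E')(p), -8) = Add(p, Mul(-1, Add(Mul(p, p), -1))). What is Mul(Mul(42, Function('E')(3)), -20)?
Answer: -2520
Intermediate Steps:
Function('E')(p) = Add(9, p, Mul(-1, Pow(p, 2))) (Function('E')(p) = Add(8, Add(p, Mul(-1, Add(Mul(p, p), -1)))) = Add(8, Add(p, Mul(-1, Add(Pow(p, 2), -1)))) = Add(8, Add(p, Mul(-1, Add(-1, Pow(p, 2))))) = Add(8, Add(p, Add(1, Mul(-1, Pow(p, 2))))) = Add(8, Add(1, p, Mul(-1, Pow(p, 2)))) = Add(9, p, Mul(-1, Pow(p, 2))))
Mul(Mul(42, Function('E')(3)), -20) = Mul(Mul(42, Add(9, 3, Mul(-1, Pow(3, 2)))), -20) = Mul(Mul(42, Add(9, 3, Mul(-1, 9))), -20) = Mul(Mul(42, Add(9, 3, -9)), -20) = Mul(Mul(42, 3), -20) = Mul(126, -20) = -2520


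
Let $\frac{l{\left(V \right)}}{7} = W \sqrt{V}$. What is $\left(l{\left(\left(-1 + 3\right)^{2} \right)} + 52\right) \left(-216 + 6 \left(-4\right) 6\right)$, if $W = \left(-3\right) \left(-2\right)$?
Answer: $-48960$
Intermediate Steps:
$W = 6$
$l{\left(V \right)} = 42 \sqrt{V}$ ($l{\left(V \right)} = 7 \cdot 6 \sqrt{V} = 42 \sqrt{V}$)
$\left(l{\left(\left(-1 + 3\right)^{2} \right)} + 52\right) \left(-216 + 6 \left(-4\right) 6\right) = \left(42 \sqrt{\left(-1 + 3\right)^{2}} + 52\right) \left(-216 + 6 \left(-4\right) 6\right) = \left(42 \sqrt{2^{2}} + 52\right) \left(-216 - 144\right) = \left(42 \sqrt{4} + 52\right) \left(-216 - 144\right) = \left(42 \cdot 2 + 52\right) \left(-360\right) = \left(84 + 52\right) \left(-360\right) = 136 \left(-360\right) = -48960$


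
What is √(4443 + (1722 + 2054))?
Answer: √8219 ≈ 90.659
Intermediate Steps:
√(4443 + (1722 + 2054)) = √(4443 + 3776) = √8219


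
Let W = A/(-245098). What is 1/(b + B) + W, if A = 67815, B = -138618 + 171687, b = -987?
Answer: -543848933/1965808509 ≈ -0.27665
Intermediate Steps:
B = 33069
W = -67815/245098 (W = 67815/(-245098) = 67815*(-1/245098) = -67815/245098 ≈ -0.27669)
1/(b + B) + W = 1/(-987 + 33069) - 67815/245098 = 1/32082 - 67815/245098 = -543848933/1965808509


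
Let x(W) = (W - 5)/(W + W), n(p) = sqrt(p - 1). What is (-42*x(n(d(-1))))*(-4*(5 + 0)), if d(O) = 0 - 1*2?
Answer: 420 + 700*I*sqrt(3) ≈ 420.0 + 1212.4*I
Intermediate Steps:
d(O) = -2 (d(O) = 0 - 2 = -2)
n(p) = sqrt(-1 + p)
x(W) = (-5 + W)/(2*W) (x(W) = (-5 + W)/((2*W)) = (-5 + W)*(1/(2*W)) = (-5 + W)/(2*W))
(-42*x(n(d(-1))))*(-4*(5 + 0)) = (-21*(-5 + sqrt(-1 - 2))/(sqrt(-1 - 2)))*(-4*(5 + 0)) = (-21*(-5 + sqrt(-3))/(sqrt(-3)))*(-4*5) = -21*(-5 + I*sqrt(3))/(I*sqrt(3))*(-20) = -21*(-I*sqrt(3)/3)*(-5 + I*sqrt(3))*(-20) = -(-7)*I*sqrt(3)*(-5 + I*sqrt(3))*(-20) = (7*I*sqrt(3)*(-5 + I*sqrt(3)))*(-20) = -140*I*sqrt(3)*(-5 + I*sqrt(3))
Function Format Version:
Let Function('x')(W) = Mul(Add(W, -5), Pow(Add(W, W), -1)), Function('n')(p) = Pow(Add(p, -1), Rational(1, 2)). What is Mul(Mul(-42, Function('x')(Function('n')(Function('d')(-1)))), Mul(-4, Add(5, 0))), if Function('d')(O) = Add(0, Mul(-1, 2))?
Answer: Add(420, Mul(700, I, Pow(3, Rational(1, 2)))) ≈ Add(420.00, Mul(1212.4, I))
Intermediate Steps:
Function('d')(O) = -2 (Function('d')(O) = Add(0, -2) = -2)
Function('n')(p) = Pow(Add(-1, p), Rational(1, 2))
Function('x')(W) = Mul(Rational(1, 2), Pow(W, -1), Add(-5, W)) (Function('x')(W) = Mul(Add(-5, W), Pow(Mul(2, W), -1)) = Mul(Add(-5, W), Mul(Rational(1, 2), Pow(W, -1))) = Mul(Rational(1, 2), Pow(W, -1), Add(-5, W)))
Mul(Mul(-42, Function('x')(Function('n')(Function('d')(-1)))), Mul(-4, Add(5, 0))) = Mul(Mul(-42, Mul(Rational(1, 2), Pow(Pow(Add(-1, -2), Rational(1, 2)), -1), Add(-5, Pow(Add(-1, -2), Rational(1, 2))))), Mul(-4, Add(5, 0))) = Mul(Mul(-42, Mul(Rational(1, 2), Pow(Pow(-3, Rational(1, 2)), -1), Add(-5, Pow(-3, Rational(1, 2))))), Mul(-4, 5)) = Mul(Mul(-42, Mul(Rational(1, 2), Pow(Mul(I, Pow(3, Rational(1, 2))), -1), Add(-5, Mul(I, Pow(3, Rational(1, 2)))))), -20) = Mul(Mul(-42, Mul(Rational(1, 2), Mul(Rational(-1, 3), I, Pow(3, Rational(1, 2))), Add(-5, Mul(I, Pow(3, Rational(1, 2)))))), -20) = Mul(Mul(-42, Mul(Rational(-1, 6), I, Pow(3, Rational(1, 2)), Add(-5, Mul(I, Pow(3, Rational(1, 2)))))), -20) = Mul(Mul(7, I, Pow(3, Rational(1, 2)), Add(-5, Mul(I, Pow(3, Rational(1, 2))))), -20) = Mul(-140, I, Pow(3, Rational(1, 2)), Add(-5, Mul(I, Pow(3, Rational(1, 2)))))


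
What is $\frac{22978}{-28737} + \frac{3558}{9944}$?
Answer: $- \frac{63123493}{142880364} \approx -0.44179$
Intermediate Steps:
$\frac{22978}{-28737} + \frac{3558}{9944} = 22978 \left(- \frac{1}{28737}\right) + 3558 \cdot \frac{1}{9944} = - \frac{22978}{28737} + \frac{1779}{4972} = - \frac{63123493}{142880364}$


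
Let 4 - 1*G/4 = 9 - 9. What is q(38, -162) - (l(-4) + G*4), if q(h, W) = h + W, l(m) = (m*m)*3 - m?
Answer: -240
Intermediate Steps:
l(m) = -m + 3*m**2 (l(m) = m**2*3 - m = 3*m**2 - m = -m + 3*m**2)
G = 16 (G = 16 - 4*(9 - 9) = 16 - 4*0 = 16 + 0 = 16)
q(h, W) = W + h
q(38, -162) - (l(-4) + G*4) = (-162 + 38) - (-4*(-1 + 3*(-4)) + 16*4) = -124 - (-4*(-1 - 12) + 64) = -124 - (-4*(-13) + 64) = -124 - (52 + 64) = -124 - 1*116 = -124 - 116 = -240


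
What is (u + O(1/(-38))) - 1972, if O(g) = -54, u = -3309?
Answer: -5335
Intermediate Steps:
(u + O(1/(-38))) - 1972 = (-3309 - 54) - 1972 = -3363 - 1972 = -5335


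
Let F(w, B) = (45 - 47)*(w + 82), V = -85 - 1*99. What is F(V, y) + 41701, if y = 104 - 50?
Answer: 41905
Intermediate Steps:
y = 54
V = -184 (V = -85 - 99 = -184)
F(w, B) = -164 - 2*w (F(w, B) = -2*(82 + w) = -164 - 2*w)
F(V, y) + 41701 = (-164 - 2*(-184)) + 41701 = (-164 + 368) + 41701 = 204 + 41701 = 41905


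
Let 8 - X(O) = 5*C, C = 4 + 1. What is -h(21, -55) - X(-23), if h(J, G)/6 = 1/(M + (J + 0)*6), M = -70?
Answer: 473/28 ≈ 16.893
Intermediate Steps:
C = 5
h(J, G) = 6/(-70 + 6*J) (h(J, G) = 6/(-70 + (J + 0)*6) = 6/(-70 + J*6) = 6/(-70 + 6*J))
X(O) = -17 (X(O) = 8 - 5*5 = 8 - 1*25 = 8 - 25 = -17)
-h(21, -55) - X(-23) = -3/(-35 + 3*21) - 1*(-17) = -3/(-35 + 63) + 17 = -3/28 + 17 = 473/28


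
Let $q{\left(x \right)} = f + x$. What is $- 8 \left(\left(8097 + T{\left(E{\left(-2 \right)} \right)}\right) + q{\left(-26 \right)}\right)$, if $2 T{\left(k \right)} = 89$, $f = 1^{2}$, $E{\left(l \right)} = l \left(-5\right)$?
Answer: $-64932$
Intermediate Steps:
$E{\left(l \right)} = - 5 l$
$f = 1$
$T{\left(k \right)} = \frac{89}{2}$ ($T{\left(k \right)} = \frac{1}{2} \cdot 89 = \frac{89}{2}$)
$q{\left(x \right)} = 1 + x$
$- 8 \left(\left(8097 + T{\left(E{\left(-2 \right)} \right)}\right) + q{\left(-26 \right)}\right) = - 8 \left(\left(8097 + \frac{89}{2}\right) + \left(1 - 26\right)\right) = - 8 \left(\frac{16283}{2} - 25\right) = \left(-8\right) \frac{16233}{2} = -64932$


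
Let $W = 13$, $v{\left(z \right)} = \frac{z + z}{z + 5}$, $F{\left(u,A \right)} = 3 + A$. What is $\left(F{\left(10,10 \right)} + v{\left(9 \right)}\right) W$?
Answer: $\frac{1300}{7} \approx 185.71$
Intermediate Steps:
$v{\left(z \right)} = \frac{2 z}{5 + z}$
$\left(F{\left(10,10 \right)} + v{\left(9 \right)}\right) W = \left(\left(3 + 10\right) + 2 \cdot 9 \frac{1}{5 + 9}\right) 13 = \left(13 + 2 \cdot 9 \cdot \frac{1}{14}\right) 13 = \left(13 + \frac{9}{7}\right) 13 = \frac{100}{7} \cdot 13 = \frac{1300}{7}$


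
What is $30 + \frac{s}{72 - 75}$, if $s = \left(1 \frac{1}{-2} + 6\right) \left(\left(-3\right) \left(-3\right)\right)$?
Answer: $\frac{27}{2} \approx 13.5$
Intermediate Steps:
$s = \frac{99}{2}$ ($s = \left(1 \left(- \frac{1}{2}\right) + 6\right) 9 = \left(- \frac{1}{2} + 6\right) 9 = \frac{11}{2} \cdot 9 = \frac{99}{2} \approx 49.5$)
$30 + \frac{s}{72 - 75} = 30 + \frac{1}{72 - 75} \cdot \frac{99}{2} = 30 + \frac{1}{-3} \cdot \frac{99}{2} = 30 - \frac{33}{2} = \frac{27}{2}$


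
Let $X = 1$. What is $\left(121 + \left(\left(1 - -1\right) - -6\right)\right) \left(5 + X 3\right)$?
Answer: $1032$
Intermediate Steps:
$\left(121 + \left(\left(1 - -1\right) - -6\right)\right) \left(5 + X 3\right) = \left(121 + \left(\left(1 - -1\right) - -6\right)\right) \left(5 + 1 \cdot 3\right) = \left(121 + \left(\left(1 + 1\right) + 6\right)\right) \left(5 + 3\right) = \left(121 + \left(2 + 6\right)\right) 8 = \left(121 + 8\right) 8 = 129 \cdot 8 = 1032$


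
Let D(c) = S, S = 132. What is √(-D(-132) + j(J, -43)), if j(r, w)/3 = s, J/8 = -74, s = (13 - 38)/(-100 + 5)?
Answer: 3*I*√5263/19 ≈ 11.455*I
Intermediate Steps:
s = 5/19 (s = -25/(-95) = -25*(-1/95) = 5/19 ≈ 0.26316)
D(c) = 132
J = -592 (J = 8*(-74) = -592)
j(r, w) = 15/19 (j(r, w) = 3*(5/19) = 15/19)
√(-D(-132) + j(J, -43)) = √(-1*132 + 15/19) = √(-132 + 15/19) = √(-2493/19) = 3*I*√5263/19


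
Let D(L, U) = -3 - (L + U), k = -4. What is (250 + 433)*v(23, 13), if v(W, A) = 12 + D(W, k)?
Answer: -6830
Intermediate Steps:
D(L, U) = -3 - L - U (D(L, U) = -3 + (-L - U) = -3 - L - U)
v(W, A) = 13 - W (v(W, A) = 12 + (-3 - W - 1*(-4)) = 12 + (-3 - W + 4) = 12 + (1 - W) = 13 - W)
(250 + 433)*v(23, 13) = (250 + 433)*(13 - 1*23) = 683*(13 - 23) = 683*(-10) = -6830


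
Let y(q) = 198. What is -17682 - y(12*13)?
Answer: -17880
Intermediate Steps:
-17682 - y(12*13) = -17682 - 1*198 = -17682 - 198 = -17880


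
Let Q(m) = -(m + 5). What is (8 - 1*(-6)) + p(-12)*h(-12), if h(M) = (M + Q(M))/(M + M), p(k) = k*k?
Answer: 44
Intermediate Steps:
Q(m) = -5 - m (Q(m) = -(5 + m) = -5 - m)
p(k) = k²
h(M) = -5/(2*M) (h(M) = (M + (-5 - M))/(M + M) = -5*1/(2*M) = -5/(2*M))
(8 - 1*(-6)) + p(-12)*h(-12) = (8 - 1*(-6)) + (-12)²*(-5/2/(-12)) = (8 + 6) + 144*(-5/2*(-1/12)) = 14 + 144*(5/24) = 14 + 30 = 44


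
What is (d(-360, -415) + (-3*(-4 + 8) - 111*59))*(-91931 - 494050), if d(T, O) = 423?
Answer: 3596751378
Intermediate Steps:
(d(-360, -415) + (-3*(-4 + 8) - 111*59))*(-91931 - 494050) = (423 + (-3*(-4 + 8) - 111*59))*(-91931 - 494050) = (423 + (-3*4 - 6549))*(-585981) = (423 + (-12 - 6549))*(-585981) = (423 - 6561)*(-585981) = -6138*(-585981) = 3596751378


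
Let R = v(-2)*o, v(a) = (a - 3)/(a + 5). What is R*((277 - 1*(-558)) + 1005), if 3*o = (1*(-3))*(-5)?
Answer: -46000/3 ≈ -15333.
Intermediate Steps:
v(a) = (-3 + a)/(5 + a)
o = 5 (o = ((1*(-3))*(-5))/3 = (-3*(-5))/3 = (1/3)*15 = 5)
R = -25/3 (R = ((-3 - 2)/(5 - 2))*5 = (-5/3)*5 = ((1/3)*(-5))*5 = -5/3*5 = -25/3 ≈ -8.3333)
R*((277 - 1*(-558)) + 1005) = -25*((277 - 1*(-558)) + 1005)/3 = -25*((277 + 558) + 1005)/3 = -25*(835 + 1005)/3 = -25/3*1840 = -46000/3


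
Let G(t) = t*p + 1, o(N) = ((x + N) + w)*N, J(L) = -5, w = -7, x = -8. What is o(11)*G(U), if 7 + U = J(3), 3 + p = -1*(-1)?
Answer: -1100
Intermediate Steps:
p = -2 (p = -3 - 1*(-1) = -3 + 1 = -2)
U = -12 (U = -7 - 5 = -12)
o(N) = N*(-15 + N) (o(N) = ((-8 + N) - 7)*N = (-15 + N)*N = N*(-15 + N))
G(t) = 1 - 2*t (G(t) = t*(-2) + 1 = -2*t + 1 = 1 - 2*t)
o(11)*G(U) = (11*(-15 + 11))*(1 - 2*(-12)) = (11*(-4))*(1 + 24) = -44*25 = -1100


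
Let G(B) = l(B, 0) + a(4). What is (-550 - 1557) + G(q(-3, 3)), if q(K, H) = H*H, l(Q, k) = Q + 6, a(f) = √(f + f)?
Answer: -2092 + 2*√2 ≈ -2089.2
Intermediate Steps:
a(f) = √2*√f (a(f) = √(2*f) = √2*√f)
l(Q, k) = 6 + Q
q(K, H) = H²
G(B) = 6 + B + 2*√2 (G(B) = (6 + B) + √2*√4 = (6 + B) + √2*2 = (6 + B) + 2*√2 = 6 + B + 2*√2)
(-550 - 1557) + G(q(-3, 3)) = (-550 - 1557) + (6 + 3² + 2*√2) = -2107 + (6 + 9 + 2*√2) = -2107 + (15 + 2*√2) = -2092 + 2*√2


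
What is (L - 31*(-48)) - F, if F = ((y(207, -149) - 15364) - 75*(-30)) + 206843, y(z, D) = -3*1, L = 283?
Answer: -191955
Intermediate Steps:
y(z, D) = -3
F = 193726 (F = ((-3 - 15364) - 75*(-30)) + 206843 = (-15367 + 2250) + 206843 = -13117 + 206843 = 193726)
(L - 31*(-48)) - F = (283 - 31*(-48)) - 1*193726 = (283 + 1488) - 193726 = 1771 - 193726 = -191955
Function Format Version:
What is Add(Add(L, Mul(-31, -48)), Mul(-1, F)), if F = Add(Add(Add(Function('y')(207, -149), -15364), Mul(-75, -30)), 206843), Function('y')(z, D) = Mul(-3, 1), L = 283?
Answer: -191955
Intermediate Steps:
Function('y')(z, D) = -3
F = 193726 (F = Add(Add(Add(-3, -15364), Mul(-75, -30)), 206843) = Add(Add(-15367, 2250), 206843) = Add(-13117, 206843) = 193726)
Add(Add(L, Mul(-31, -48)), Mul(-1, F)) = Add(Add(283, Mul(-31, -48)), Mul(-1, 193726)) = Add(Add(283, 1488), -193726) = Add(1771, -193726) = -191955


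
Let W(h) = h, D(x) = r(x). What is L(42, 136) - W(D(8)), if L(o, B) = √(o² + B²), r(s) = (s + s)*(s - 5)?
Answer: -48 + 2*√5065 ≈ 94.338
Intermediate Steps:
r(s) = 2*s*(-5 + s) (r(s) = (2*s)*(-5 + s) = 2*s*(-5 + s))
L(o, B) = √(B² + o²)
D(x) = 2*x*(-5 + x)
L(42, 136) - W(D(8)) = √(136² + 42²) - 2*8*(-5 + 8) = √(18496 + 1764) - 2*8*3 = √20260 - 1*48 = 2*√5065 - 48 = -48 + 2*√5065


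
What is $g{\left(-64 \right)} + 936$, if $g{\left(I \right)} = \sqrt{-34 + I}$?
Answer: $936 + 7 i \sqrt{2} \approx 936.0 + 9.8995 i$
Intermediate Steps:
$g{\left(-64 \right)} + 936 = \sqrt{-34 - 64} + 936 = \sqrt{-98} + 936 = 7 i \sqrt{2} + 936 = 936 + 7 i \sqrt{2}$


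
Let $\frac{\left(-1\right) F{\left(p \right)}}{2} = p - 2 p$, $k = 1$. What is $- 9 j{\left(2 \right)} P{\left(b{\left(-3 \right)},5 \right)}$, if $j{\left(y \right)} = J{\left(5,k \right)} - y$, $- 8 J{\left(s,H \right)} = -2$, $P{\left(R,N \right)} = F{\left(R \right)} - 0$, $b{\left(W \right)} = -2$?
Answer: $-63$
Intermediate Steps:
$F{\left(p \right)} = 2 p$ ($F{\left(p \right)} = - 2 \left(p - 2 p\right) = - 2 \left(- p\right) = 2 p$)
$P{\left(R,N \right)} = 2 R$ ($P{\left(R,N \right)} = 2 R - 0 = 2 R + 0 = 2 R$)
$J{\left(s,H \right)} = \frac{1}{4}$ ($J{\left(s,H \right)} = \left(- \frac{1}{8}\right) \left(-2\right) = \frac{1}{4}$)
$j{\left(y \right)} = \frac{1}{4} - y$
$- 9 j{\left(2 \right)} P{\left(b{\left(-3 \right)},5 \right)} = - 9 \left(\frac{1}{4} - 2\right) 2 \left(-2\right) = - 9 \left(\frac{1}{4} - 2\right) \left(-4\right) = \left(-9\right) \left(- \frac{7}{4}\right) \left(-4\right) = \frac{63}{4} \left(-4\right) = -63$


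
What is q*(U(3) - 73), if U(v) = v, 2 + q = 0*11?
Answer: 140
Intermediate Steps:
q = -2 (q = -2 + 0*11 = -2 + 0 = -2)
q*(U(3) - 73) = -2*(3 - 73) = -2*(-70) = 140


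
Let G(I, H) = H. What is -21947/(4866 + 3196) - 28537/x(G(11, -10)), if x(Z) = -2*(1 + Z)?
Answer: -57615085/36279 ≈ -1588.1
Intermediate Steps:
x(Z) = -2 - 2*Z
-21947/(4866 + 3196) - 28537/x(G(11, -10)) = -21947/(4866 + 3196) - 28537/(-2 - 2*(-10)) = -21947/8062 - 28537/(-2 + 20) = -21947*1/8062 - 28537/18 = -21947/8062 - 28537*1/18 = -21947/8062 - 28537/18 = -57615085/36279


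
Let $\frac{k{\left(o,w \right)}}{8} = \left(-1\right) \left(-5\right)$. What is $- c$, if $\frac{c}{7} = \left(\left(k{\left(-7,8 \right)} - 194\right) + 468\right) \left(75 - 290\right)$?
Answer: $472570$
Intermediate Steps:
$k{\left(o,w \right)} = 40$ ($k{\left(o,w \right)} = 8 \left(\left(-1\right) \left(-5\right)\right) = 8 \cdot 5 = 40$)
$c = -472570$ ($c = 7 \left(\left(40 - 194\right) + 468\right) \left(75 - 290\right) = 7 \left(\left(40 - 194\right) + 468\right) \left(-215\right) = 7 \left(-154 + 468\right) \left(-215\right) = 7 \cdot 314 \left(-215\right) = 7 \left(-67510\right) = -472570$)
$- c = \left(-1\right) \left(-472570\right) = 472570$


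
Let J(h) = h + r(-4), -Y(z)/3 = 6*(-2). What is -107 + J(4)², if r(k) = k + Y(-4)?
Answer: 1189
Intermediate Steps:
Y(z) = 36 (Y(z) = -18*(-2) = -3*(-12) = 36)
r(k) = 36 + k (r(k) = k + 36 = 36 + k)
J(h) = 32 + h (J(h) = h + (36 - 4) = h + 32 = 32 + h)
-107 + J(4)² = -107 + (32 + 4)² = -107 + 36² = -107 + 1296 = 1189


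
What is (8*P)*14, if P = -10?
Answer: -1120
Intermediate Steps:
(8*P)*14 = (8*(-10))*14 = -80*14 = -1120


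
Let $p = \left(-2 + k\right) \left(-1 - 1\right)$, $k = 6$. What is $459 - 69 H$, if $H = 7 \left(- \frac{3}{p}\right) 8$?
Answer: $-990$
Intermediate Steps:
$p = -8$ ($p = \left(-2 + 6\right) \left(-1 - 1\right) = 4 \left(-2\right) = -8$)
$H = 21$ ($H = 7 \left(- \frac{3}{-8}\right) 8 = 7 \left(\left(-3\right) \left(- \frac{1}{8}\right)\right) 8 = 7 \cdot \frac{3}{8} \cdot 8 = \frac{21}{8} \cdot 8 = 21$)
$459 - 69 H = 459 - 1449 = -990$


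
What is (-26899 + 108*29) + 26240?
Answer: 2473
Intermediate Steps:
(-26899 + 108*29) + 26240 = (-26899 + 3132) + 26240 = -23767 + 26240 = 2473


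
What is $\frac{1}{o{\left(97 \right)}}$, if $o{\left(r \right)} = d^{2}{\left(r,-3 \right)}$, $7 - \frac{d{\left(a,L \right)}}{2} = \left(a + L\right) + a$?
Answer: $\frac{1}{135424} \approx 7.3842 \cdot 10^{-6}$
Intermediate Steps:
$d{\left(a,L \right)} = 14 - 4 a - 2 L$ ($d{\left(a,L \right)} = 14 - 2 \left(\left(a + L\right) + a\right) = 14 - 2 \left(\left(L + a\right) + a\right) = 14 - 2 \left(L + 2 a\right) = 14 - \left(2 L + 4 a\right) = 14 - 4 a - 2 L$)
$o{\left(r \right)} = \left(20 - 4 r\right)^{2}$ ($o{\left(r \right)} = \left(14 - 4 r - -6\right)^{2} = \left(14 - 4 r + 6\right)^{2} = \left(20 - 4 r\right)^{2}$)
$\frac{1}{o{\left(97 \right)}} = \frac{1}{16 \left(-5 + 97\right)^{2}} = \frac{1}{16 \cdot 92^{2}} = \frac{1}{16 \cdot 8464} = \frac{1}{135424}$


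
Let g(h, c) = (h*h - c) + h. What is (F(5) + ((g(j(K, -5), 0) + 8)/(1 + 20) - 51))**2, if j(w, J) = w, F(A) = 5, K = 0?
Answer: 917764/441 ≈ 2081.1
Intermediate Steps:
g(h, c) = h + h**2 - c (g(h, c) = (h**2 - c) + h = h + h**2 - c)
(F(5) + ((g(j(K, -5), 0) + 8)/(1 + 20) - 51))**2 = (5 + (((0 + 0**2 - 1*0) + 8)/(1 + 20) - 51))**2 = (5 + (((0 + 0 + 0) + 8)/21 - 51))**2 = (5 + ((0 + 8)*(1/21) - 51))**2 = (5 + (8*(1/21) - 51))**2 = (5 + (8/21 - 51))**2 = (5 - 1063/21)**2 = (-958/21)**2 = 917764/441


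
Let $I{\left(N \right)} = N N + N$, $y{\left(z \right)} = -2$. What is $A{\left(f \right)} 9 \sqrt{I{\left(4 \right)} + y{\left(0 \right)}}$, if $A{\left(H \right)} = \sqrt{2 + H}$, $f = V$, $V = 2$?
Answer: $54 \sqrt{2} \approx 76.368$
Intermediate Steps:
$I{\left(N \right)} = N + N^{2}$ ($I{\left(N \right)} = N^{2} + N = N + N^{2}$)
$f = 2$
$A{\left(f \right)} 9 \sqrt{I{\left(4 \right)} + y{\left(0 \right)}} = \sqrt{2 + 2} \cdot 9 \sqrt{4 \left(1 + 4\right) - 2} = \sqrt{4} \cdot 9 \sqrt{4 \cdot 5 - 2} = 2 \cdot 9 \sqrt{20 - 2} = 18 \sqrt{18} = 18 \cdot 3 \sqrt{2} = 54 \sqrt{2}$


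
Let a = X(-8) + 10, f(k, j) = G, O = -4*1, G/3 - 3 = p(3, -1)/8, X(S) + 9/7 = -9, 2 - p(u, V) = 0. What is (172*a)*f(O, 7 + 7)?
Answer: -3354/7 ≈ -479.14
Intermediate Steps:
p(u, V) = 2 (p(u, V) = 2 - 1*0 = 2 + 0 = 2)
X(S) = -72/7 (X(S) = -9/7 - 9 = -72/7)
G = 39/4 (G = 9 + 3*(2/8) = 9 + 3*(2*(⅛)) = 9 + 3*(¼) = 9 + ¾ = 39/4 ≈ 9.7500)
O = -4
f(k, j) = 39/4
a = -2/7 (a = -72/7 + 10 = -2/7 ≈ -0.28571)
(172*a)*f(O, 7 + 7) = (172*(-2/7))*(39/4) = -344/7*39/4 = -3354/7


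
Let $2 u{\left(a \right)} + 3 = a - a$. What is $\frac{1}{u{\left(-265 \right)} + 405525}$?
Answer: $\frac{2}{811047} \approx 2.4659 \cdot 10^{-6}$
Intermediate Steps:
$u{\left(a \right)} = - \frac{3}{2}$ ($u{\left(a \right)} = - \frac{3}{2} + \frac{a - a}{2} = - \frac{3}{2} + \frac{1}{2} \cdot 0 = - \frac{3}{2} + 0 = - \frac{3}{2}$)
$\frac{1}{u{\left(-265 \right)} + 405525} = \frac{1}{- \frac{3}{2} + 405525} = \frac{1}{\frac{811047}{2}} = \frac{2}{811047}$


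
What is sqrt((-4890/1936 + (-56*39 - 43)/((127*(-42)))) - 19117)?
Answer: I*sqrt(263280696368466)/117348 ≈ 138.27*I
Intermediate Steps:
sqrt((-4890/1936 + (-56*39 - 43)/((127*(-42)))) - 19117) = sqrt((-4890*1/1936 + (-2184 - 43)/(-5334)) - 19117) = sqrt((-2445/968 - 2227*(-1/5334)) - 19117) = sqrt((-2445/968 + 2227/5334) - 19117) = sqrt(-5442947/2581656 - 19117) = sqrt(-49358960699/2581656) = I*sqrt(263280696368466)/117348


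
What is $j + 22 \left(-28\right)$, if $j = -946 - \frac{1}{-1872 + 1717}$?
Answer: $- \frac{242109}{155} \approx -1562.0$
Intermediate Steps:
$j = - \frac{146629}{155}$ ($j = -946 - \frac{1}{-155} = -946 - - \frac{1}{155} = -946 + \frac{1}{155} = - \frac{146629}{155} \approx -945.99$)
$j + 22 \left(-28\right) = - \frac{146629}{155} + 22 \left(-28\right) = - \frac{146629}{155} - 616 = - \frac{242109}{155}$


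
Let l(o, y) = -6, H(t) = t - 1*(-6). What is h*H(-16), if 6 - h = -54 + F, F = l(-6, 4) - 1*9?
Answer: -750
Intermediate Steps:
H(t) = 6 + t (H(t) = t + 6 = 6 + t)
F = -15 (F = -6 - 1*9 = -6 - 9 = -15)
h = 75 (h = 6 - (-54 - 15) = 6 - 1*(-69) = 6 + 69 = 75)
h*H(-16) = 75*(6 - 16) = 75*(-10) = -750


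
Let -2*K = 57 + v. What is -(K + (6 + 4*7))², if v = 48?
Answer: -1369/4 ≈ -342.25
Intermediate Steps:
K = -105/2 (K = -(57 + 48)/2 = -½*105 = -105/2 ≈ -52.500)
-(K + (6 + 4*7))² = -(-105/2 + (6 + 4*7))² = -(-105/2 + (6 + 28))² = -(-105/2 + 34)² = -(-37/2)² = -1*1369/4 = -1369/4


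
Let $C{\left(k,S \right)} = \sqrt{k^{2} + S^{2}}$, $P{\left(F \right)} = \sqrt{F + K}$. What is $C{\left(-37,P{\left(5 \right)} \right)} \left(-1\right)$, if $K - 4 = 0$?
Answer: $- \sqrt{1378} \approx -37.121$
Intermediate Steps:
$K = 4$ ($K = 4 + 0 = 4$)
$P{\left(F \right)} = \sqrt{4 + F}$ ($P{\left(F \right)} = \sqrt{F + 4} = \sqrt{4 + F}$)
$C{\left(k,S \right)} = \sqrt{S^{2} + k^{2}}$
$C{\left(-37,P{\left(5 \right)} \right)} \left(-1\right) = \sqrt{\left(\sqrt{4 + 5}\right)^{2} + \left(-37\right)^{2}} \left(-1\right) = \sqrt{\left(\sqrt{9}\right)^{2} + 1369} \left(-1\right) = \sqrt{3^{2} + 1369} \left(-1\right) = \sqrt{9 + 1369} \left(-1\right) = \sqrt{1378} \left(-1\right) = - \sqrt{1378}$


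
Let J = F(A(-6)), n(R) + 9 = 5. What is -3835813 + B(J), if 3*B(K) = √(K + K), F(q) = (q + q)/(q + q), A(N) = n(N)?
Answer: -3835813 + √2/3 ≈ -3.8358e+6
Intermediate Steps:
n(R) = -4 (n(R) = -9 + 5 = -4)
A(N) = -4
F(q) = 1 (F(q) = (2*q)/((2*q)) = (2*q)*(1/(2*q)) = 1)
J = 1
B(K) = √2*√K/3 (B(K) = √(K + K)/3 = √(2*K)/3 = (√2*√K)/3 = √2*√K/3)
-3835813 + B(J) = -3835813 + √2*√1/3 = -3835813 + (⅓)*√2*1 = -3835813 + √2/3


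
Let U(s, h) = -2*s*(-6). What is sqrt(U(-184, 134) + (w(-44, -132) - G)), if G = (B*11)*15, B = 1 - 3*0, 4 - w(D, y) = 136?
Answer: I*sqrt(2505) ≈ 50.05*I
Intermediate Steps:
U(s, h) = 12*s
w(D, y) = -132 (w(D, y) = 4 - 1*136 = 4 - 136 = -132)
B = 1 (B = 1 + 0 = 1)
G = 165 (G = (1*11)*15 = 11*15 = 165)
sqrt(U(-184, 134) + (w(-44, -132) - G)) = sqrt(12*(-184) + (-132 - 1*165)) = sqrt(-2208 + (-132 - 165)) = sqrt(-2208 - 297) = sqrt(-2505) = I*sqrt(2505)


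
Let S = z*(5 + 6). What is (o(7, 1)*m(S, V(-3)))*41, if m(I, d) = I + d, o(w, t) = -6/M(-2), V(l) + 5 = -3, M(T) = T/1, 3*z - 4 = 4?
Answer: 2624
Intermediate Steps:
z = 8/3 (z = 4/3 + (⅓)*4 = 4/3 + 4/3 = 8/3 ≈ 2.6667)
M(T) = T (M(T) = T*1 = T)
V(l) = -8 (V(l) = -5 - 3 = -8)
S = 88/3 (S = 8*(5 + 6)/3 = (8/3)*11 = 88/3 ≈ 29.333)
o(w, t) = 3 (o(w, t) = -6/(-2) = -6*(-½) = 3)
(o(7, 1)*m(S, V(-3)))*41 = (3*(88/3 - 8))*41 = (3*(64/3))*41 = 64*41 = 2624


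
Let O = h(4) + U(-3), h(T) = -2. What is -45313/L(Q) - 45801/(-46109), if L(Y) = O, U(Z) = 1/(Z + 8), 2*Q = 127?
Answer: 1492442542/59283 ≈ 25175.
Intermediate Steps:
Q = 127/2 (Q = (½)*127 = 127/2 ≈ 63.500)
U(Z) = 1/(8 + Z)
O = -9/5 (O = -2 + 1/(8 - 3) = -2 + 1/5 = -2 + ⅕ = -9/5 ≈ -1.8000)
L(Y) = -9/5
-45313/L(Q) - 45801/(-46109) = -45313/(-9/5) - 45801/(-46109) = -45313*(-5/9) - 45801*(-1/46109) = 226565/9 + 6543/6587 = 1492442542/59283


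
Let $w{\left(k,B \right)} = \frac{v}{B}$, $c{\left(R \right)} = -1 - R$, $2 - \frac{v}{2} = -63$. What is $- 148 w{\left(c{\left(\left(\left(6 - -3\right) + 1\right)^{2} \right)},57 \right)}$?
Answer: $- \frac{19240}{57} \approx -337.54$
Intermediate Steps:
$v = 130$ ($v = 4 - -126 = 4 + 126 = 130$)
$w{\left(k,B \right)} = \frac{130}{B}$
$- 148 w{\left(c{\left(\left(\left(6 - -3\right) + 1\right)^{2} \right)},57 \right)} = - 148 \cdot \frac{130}{57} = - 148 \cdot 130 \cdot \frac{1}{57} = \left(-148\right) \frac{130}{57} = - \frac{19240}{57}$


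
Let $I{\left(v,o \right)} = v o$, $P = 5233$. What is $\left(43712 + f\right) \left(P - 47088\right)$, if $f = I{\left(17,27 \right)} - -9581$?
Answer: $-2249789960$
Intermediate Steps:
$I{\left(v,o \right)} = o v$
$f = 10040$ ($f = 27 \cdot 17 - -9581 = 459 + 9581 = 10040$)
$\left(43712 + f\right) \left(P - 47088\right) = \left(43712 + 10040\right) \left(5233 - 47088\right) = 53752 \left(-41855\right) = -2249789960$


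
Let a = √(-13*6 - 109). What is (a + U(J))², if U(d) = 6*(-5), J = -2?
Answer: (30 - I*√187)² ≈ 713.0 - 820.49*I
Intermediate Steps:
U(d) = -30
a = I*√187 (a = √(-78 - 109) = √(-187) = I*√187 ≈ 13.675*I)
(a + U(J))² = (I*√187 - 30)² = (-30 + I*√187)²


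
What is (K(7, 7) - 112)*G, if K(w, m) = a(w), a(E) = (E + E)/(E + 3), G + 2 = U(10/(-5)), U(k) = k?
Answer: 2212/5 ≈ 442.40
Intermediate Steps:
G = -4 (G = -2 + 10/(-5) = -2 + 10*(-⅕) = -2 - 2 = -4)
a(E) = 2*E/(3 + E) (a(E) = (2*E)/(3 + E) = 2*E/(3 + E))
K(w, m) = 2*w/(3 + w)
(K(7, 7) - 112)*G = (2*7/(3 + 7) - 112)*(-4) = (2*7/10 - 112)*(-4) = (2*7*(⅒) - 112)*(-4) = (7/5 - 112)*(-4) = -553/5*(-4) = 2212/5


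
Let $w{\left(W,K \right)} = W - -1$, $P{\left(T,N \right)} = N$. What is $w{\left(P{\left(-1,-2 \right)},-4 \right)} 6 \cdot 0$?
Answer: $0$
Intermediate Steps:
$w{\left(W,K \right)} = 1 + W$ ($w{\left(W,K \right)} = W + 1 = 1 + W$)
$w{\left(P{\left(-1,-2 \right)},-4 \right)} 6 \cdot 0 = \left(1 - 2\right) 6 \cdot 0 = \left(-1\right) 6 \cdot 0 = \left(-6\right) 0 = 0$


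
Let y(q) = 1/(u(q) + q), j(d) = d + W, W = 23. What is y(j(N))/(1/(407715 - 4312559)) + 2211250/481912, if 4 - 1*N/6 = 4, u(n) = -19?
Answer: -235222792091/240956 ≈ -9.7621e+5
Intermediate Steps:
N = 0 (N = 24 - 6*4 = 24 - 24 = 0)
j(d) = 23 + d (j(d) = d + 23 = 23 + d)
y(q) = 1/(-19 + q)
y(j(N))/(1/(407715 - 4312559)) + 2211250/481912 = 1/((-19 + (23 + 0))*(1/(407715 - 4312559))) + 2211250/481912 = 1/((-19 + 23)*(1/(-3904844))) + 2211250*(1/481912) = 1/(4*(-1/3904844)) + 1105625/240956 = (1/4)*(-3904844) + 1105625/240956 = -976211 + 1105625/240956 = -235222792091/240956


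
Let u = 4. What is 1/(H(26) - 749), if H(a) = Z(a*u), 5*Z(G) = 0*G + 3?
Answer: -5/3742 ≈ -0.0013362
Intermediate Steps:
Z(G) = ⅗ (Z(G) = (0*G + 3)/5 = (0 + 3)/5 = (⅕)*3 = ⅗)
H(a) = ⅗
1/(H(26) - 749) = 1/(⅗ - 749) = 1/(-3742/5) = -5/3742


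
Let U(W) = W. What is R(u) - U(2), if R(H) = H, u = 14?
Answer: 12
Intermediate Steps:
R(u) - U(2) = 14 - 1*2 = 14 - 2 = 12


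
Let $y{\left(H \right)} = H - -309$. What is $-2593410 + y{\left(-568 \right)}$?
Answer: $-2593669$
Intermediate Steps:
$y{\left(H \right)} = 309 + H$ ($y{\left(H \right)} = H + 309 = 309 + H$)
$-2593410 + y{\left(-568 \right)} = -2593410 + \left(309 - 568\right) = -2593410 - 259 = -2593669$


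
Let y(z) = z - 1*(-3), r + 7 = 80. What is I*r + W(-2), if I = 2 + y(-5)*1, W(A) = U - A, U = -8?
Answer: -6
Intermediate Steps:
r = 73 (r = -7 + 80 = 73)
y(z) = 3 + z (y(z) = z + 3 = 3 + z)
W(A) = -8 - A
I = 0 (I = 2 + (3 - 5)*1 = 2 - 2*1 = 2 - 2 = 0)
I*r + W(-2) = 0*73 + (-8 - 1*(-2)) = 0 + (-8 + 2) = 0 - 6 = -6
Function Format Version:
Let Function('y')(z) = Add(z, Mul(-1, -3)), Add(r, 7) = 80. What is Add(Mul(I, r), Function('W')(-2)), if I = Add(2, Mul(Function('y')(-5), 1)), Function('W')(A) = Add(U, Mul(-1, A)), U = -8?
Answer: -6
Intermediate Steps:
r = 73 (r = Add(-7, 80) = 73)
Function('y')(z) = Add(3, z) (Function('y')(z) = Add(z, 3) = Add(3, z))
Function('W')(A) = Add(-8, Mul(-1, A))
I = 0 (I = Add(2, Mul(Add(3, -5), 1)) = Add(2, Mul(-2, 1)) = Add(2, -2) = 0)
Add(Mul(I, r), Function('W')(-2)) = Add(Mul(0, 73), Add(-8, Mul(-1, -2))) = Add(0, Add(-8, 2)) = Add(0, -6) = -6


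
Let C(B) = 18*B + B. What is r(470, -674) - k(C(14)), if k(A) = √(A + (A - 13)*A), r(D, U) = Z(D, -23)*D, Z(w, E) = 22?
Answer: 10340 - 2*√16891 ≈ 10080.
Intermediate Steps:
r(D, U) = 22*D
C(B) = 19*B
k(A) = √(A + A*(-13 + A)) (k(A) = √(A + (-13 + A)*A) = √(A + A*(-13 + A)))
r(470, -674) - k(C(14)) = 22*470 - √((19*14)*(-12 + 19*14)) = 10340 - √(266*(-12 + 266)) = 10340 - √(266*254) = 10340 - √67564 = 10340 - 2*√16891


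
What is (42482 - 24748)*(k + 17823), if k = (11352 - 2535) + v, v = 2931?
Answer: 524412114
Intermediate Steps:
k = 11748 (k = (11352 - 2535) + 2931 = 8817 + 2931 = 11748)
(42482 - 24748)*(k + 17823) = (42482 - 24748)*(11748 + 17823) = 17734*29571 = 524412114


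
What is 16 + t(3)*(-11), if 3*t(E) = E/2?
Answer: 21/2 ≈ 10.500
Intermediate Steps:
t(E) = E/6 (t(E) = (E/2)/3 = E/6)
16 + t(3)*(-11) = 16 + ((⅙)*3)*(-11) = 16 + (½)*(-11) = 16 - 11/2 = 21/2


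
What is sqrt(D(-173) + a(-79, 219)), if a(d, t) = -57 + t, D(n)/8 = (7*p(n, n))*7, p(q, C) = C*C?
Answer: 37*sqrt(8570) ≈ 3425.3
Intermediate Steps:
p(q, C) = C**2
D(n) = 392*n**2 (D(n) = 8*((7*n**2)*7) = 8*(49*n**2) = 392*n**2)
sqrt(D(-173) + a(-79, 219)) = sqrt(392*(-173)**2 + (-57 + 219)) = sqrt(392*29929 + 162) = sqrt(11732168 + 162) = sqrt(11732330) = 37*sqrt(8570)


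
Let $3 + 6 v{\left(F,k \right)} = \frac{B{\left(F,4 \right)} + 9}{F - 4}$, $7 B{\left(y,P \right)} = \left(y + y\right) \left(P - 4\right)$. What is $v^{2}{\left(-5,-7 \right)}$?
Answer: $\frac{4}{9} \approx 0.44444$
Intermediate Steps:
$B{\left(y,P \right)} = \frac{2 y \left(-4 + P\right)}{7}$ ($B{\left(y,P \right)} = \frac{\left(y + y\right) \left(P - 4\right)}{7} = \frac{2 y \left(-4 + P\right)}{7}$)
$v{\left(F,k \right)} = - \frac{1}{2} + \frac{3}{2 \left(-4 + F\right)}$ ($v{\left(F,k \right)} = - \frac{1}{2} + \frac{\left(\frac{2 F \left(-4 + 4\right)}{7} + 9\right) \frac{1}{F - 4}}{6} = - \frac{1}{2} + \frac{\left(\frac{2}{7} F 0 + 9\right) \frac{1}{-4 + F}}{6} = - \frac{1}{2} + \frac{\left(0 + 9\right) \frac{1}{-4 + F}}{6} = - \frac{1}{2} + \frac{9 \frac{1}{-4 + F}}{6} = - \frac{1}{2} + \frac{3}{2 \left(-4 + F\right)}$)
$v^{2}{\left(-5,-7 \right)} = \left(\frac{7 - -5}{2 \left(-4 - 5\right)}\right)^{2} = \left(\frac{7 + 5}{2 \left(-9\right)}\right)^{2} = \left(\frac{1}{2} \left(- \frac{1}{9}\right) 12\right)^{2} = \left(- \frac{2}{3}\right)^{2} = \frac{4}{9}$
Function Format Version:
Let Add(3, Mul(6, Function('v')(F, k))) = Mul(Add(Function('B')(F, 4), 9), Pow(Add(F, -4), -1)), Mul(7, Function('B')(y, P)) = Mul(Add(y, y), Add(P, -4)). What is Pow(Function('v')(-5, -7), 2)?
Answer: Rational(4, 9) ≈ 0.44444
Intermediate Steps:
Function('B')(y, P) = Mul(Rational(2, 7), y, Add(-4, P)) (Function('B')(y, P) = Mul(Rational(1, 7), Mul(Add(y, y), Add(P, -4))) = Mul(Rational(1, 7), Mul(Mul(2, y), Add(-4, P))) = Mul(Rational(1, 7), Mul(2, y, Add(-4, P))) = Mul(Rational(2, 7), y, Add(-4, P)))
Function('v')(F, k) = Add(Rational(-1, 2), Mul(Rational(3, 2), Pow(Add(-4, F), -1))) (Function('v')(F, k) = Add(Rational(-1, 2), Mul(Rational(1, 6), Mul(Add(Mul(Rational(2, 7), F, Add(-4, 4)), 9), Pow(Add(F, -4), -1)))) = Add(Rational(-1, 2), Mul(Rational(1, 6), Mul(Add(Mul(Rational(2, 7), F, 0), 9), Pow(Add(-4, F), -1)))) = Add(Rational(-1, 2), Mul(Rational(1, 6), Mul(Add(0, 9), Pow(Add(-4, F), -1)))) = Add(Rational(-1, 2), Mul(Rational(1, 6), Mul(9, Pow(Add(-4, F), -1)))) = Add(Rational(-1, 2), Mul(Rational(3, 2), Pow(Add(-4, F), -1))))
Pow(Function('v')(-5, -7), 2) = Pow(Mul(Rational(1, 2), Pow(Add(-4, -5), -1), Add(7, Mul(-1, -5))), 2) = Pow(Mul(Rational(1, 2), Pow(-9, -1), Add(7, 5)), 2) = Pow(Mul(Rational(1, 2), Rational(-1, 9), 12), 2) = Pow(Rational(-2, 3), 2) = Rational(4, 9)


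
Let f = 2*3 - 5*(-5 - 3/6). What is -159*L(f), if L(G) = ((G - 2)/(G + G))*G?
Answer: -10017/4 ≈ -2504.3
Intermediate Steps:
f = 67/2 (f = 6 - 5*(-5 - 3*1/6) = 6 - 5*(-5 - 1/2) = 6 - 5*(-11/2) = 6 + 55/2 = 67/2 ≈ 33.500)
L(G) = -1 + G/2 (L(G) = ((-2 + G)/((2*G)))*G = ((-2 + G)*(1/(2*G)))*G = ((-2 + G)/(2*G))*G = -1 + G/2)
-159*L(f) = -159*(-1 + (1/2)*(67/2)) = -159*(-1 + 67/4) = -159*63/4 = -10017/4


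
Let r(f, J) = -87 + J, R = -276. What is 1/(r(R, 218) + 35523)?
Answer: 1/35654 ≈ 2.8047e-5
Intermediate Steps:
1/(r(R, 218) + 35523) = 1/((-87 + 218) + 35523) = 1/(131 + 35523) = 1/35654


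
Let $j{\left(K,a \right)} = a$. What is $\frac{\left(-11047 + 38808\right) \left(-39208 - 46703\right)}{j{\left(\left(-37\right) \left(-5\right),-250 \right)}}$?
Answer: $\frac{2384975271}{250} \approx 9.5399 \cdot 10^{6}$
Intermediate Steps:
$\frac{\left(-11047 + 38808\right) \left(-39208 - 46703\right)}{j{\left(\left(-37\right) \left(-5\right),-250 \right)}} = \frac{\left(-11047 + 38808\right) \left(-39208 - 46703\right)}{-250} = 27761 \left(-85911\right) \left(- \frac{1}{250}\right) = \left(-2384975271\right) \left(- \frac{1}{250}\right) = \frac{2384975271}{250}$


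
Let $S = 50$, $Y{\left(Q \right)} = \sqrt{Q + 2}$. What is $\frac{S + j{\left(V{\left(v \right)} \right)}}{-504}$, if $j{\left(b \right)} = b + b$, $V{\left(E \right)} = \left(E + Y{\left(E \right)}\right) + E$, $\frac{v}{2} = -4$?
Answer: $- \frac{1}{28} - \frac{i \sqrt{6}}{252} \approx -0.035714 - 0.0097202 i$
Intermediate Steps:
$Y{\left(Q \right)} = \sqrt{2 + Q}$
$v = -8$ ($v = 2 \left(-4\right) = -8$)
$V{\left(E \right)} = \sqrt{2 + E} + 2 E$ ($V{\left(E \right)} = \left(E + \sqrt{2 + E}\right) + E = \sqrt{2 + E} + 2 E$)
$j{\left(b \right)} = 2 b$
$\frac{S + j{\left(V{\left(v \right)} \right)}}{-504} = \frac{50 + 2 \left(\sqrt{2 - 8} + 2 \left(-8\right)\right)}{-504} = \left(50 + 2 \left(\sqrt{-6} - 16\right)\right) \left(- \frac{1}{504}\right) = \left(50 + 2 \left(i \sqrt{6} - 16\right)\right) \left(- \frac{1}{504}\right) = \left(50 + 2 \left(-16 + i \sqrt{6}\right)\right) \left(- \frac{1}{504}\right) = \left(50 - \left(32 - 2 i \sqrt{6}\right)\right) \left(- \frac{1}{504}\right) = \left(18 + 2 i \sqrt{6}\right) \left(- \frac{1}{504}\right) = - \frac{1}{28} - \frac{i \sqrt{6}}{252}$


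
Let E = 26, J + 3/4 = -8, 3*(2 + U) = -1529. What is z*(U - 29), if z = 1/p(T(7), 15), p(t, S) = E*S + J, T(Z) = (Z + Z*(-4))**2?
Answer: -6488/4575 ≈ -1.4181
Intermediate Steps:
U = -1535/3 (U = -2 + (1/3)*(-1529) = -2 - 1529/3 = -1535/3 ≈ -511.67)
J = -35/4 (J = -3/4 - 8 = -35/4 ≈ -8.7500)
T(Z) = 9*Z**2 (T(Z) = (Z - 4*Z)**2 = (-3*Z)**2 = 9*Z**2)
p(t, S) = -35/4 + 26*S (p(t, S) = 26*S - 35/4 = -35/4 + 26*S)
z = 4/1525 (z = 1/(-35/4 + 26*15) = 1/(-35/4 + 390) = 1/(1525/4) = 4/1525 ≈ 0.0026230)
z*(U - 29) = 4*(-1535/3 - 29)/1525 = (4/1525)*(-1622/3) = -6488/4575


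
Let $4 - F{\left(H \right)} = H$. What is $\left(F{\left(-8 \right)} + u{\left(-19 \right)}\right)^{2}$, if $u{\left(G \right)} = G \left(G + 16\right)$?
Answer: $4761$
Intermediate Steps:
$u{\left(G \right)} = G \left(16 + G\right)$
$F{\left(H \right)} = 4 - H$
$\left(F{\left(-8 \right)} + u{\left(-19 \right)}\right)^{2} = \left(\left(4 - -8\right) - 19 \left(16 - 19\right)\right)^{2} = \left(\left(4 + 8\right) - -57\right)^{2} = \left(12 + 57\right)^{2} = 69^{2} = 4761$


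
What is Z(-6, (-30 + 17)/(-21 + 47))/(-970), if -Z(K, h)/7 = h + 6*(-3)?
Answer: -259/1940 ≈ -0.13351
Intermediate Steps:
Z(K, h) = 126 - 7*h (Z(K, h) = -7*(h + 6*(-3)) = -7*(h - 18) = -7*(-18 + h) = 126 - 7*h)
Z(-6, (-30 + 17)/(-21 + 47))/(-970) = (126 - 7*(-30 + 17)/(-21 + 47))/(-970) = (126 - (-91)/26)*(-1/970) = (126 - 7*(-½))*(-1/970) = (126 + 7/2)*(-1/970) = (259/2)*(-1/970) = -259/1940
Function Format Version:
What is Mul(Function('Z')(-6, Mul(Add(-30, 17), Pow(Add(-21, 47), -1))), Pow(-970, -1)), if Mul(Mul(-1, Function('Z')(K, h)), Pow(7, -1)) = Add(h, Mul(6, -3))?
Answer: Rational(-259, 1940) ≈ -0.13351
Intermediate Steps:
Function('Z')(K, h) = Add(126, Mul(-7, h)) (Function('Z')(K, h) = Mul(-7, Add(h, Mul(6, -3))) = Mul(-7, Add(h, -18)) = Mul(-7, Add(-18, h)) = Add(126, Mul(-7, h)))
Mul(Function('Z')(-6, Mul(Add(-30, 17), Pow(Add(-21, 47), -1))), Pow(-970, -1)) = Mul(Add(126, Mul(-7, Mul(Add(-30, 17), Pow(Add(-21, 47), -1)))), Pow(-970, -1)) = Mul(Add(126, Mul(-7, Mul(-13, Pow(26, -1)))), Rational(-1, 970)) = Mul(Add(126, Mul(-7, Mul(-13, Rational(1, 26)))), Rational(-1, 970)) = Mul(Add(126, Mul(-7, Rational(-1, 2))), Rational(-1, 970)) = Mul(Add(126, Rational(7, 2)), Rational(-1, 970)) = Mul(Rational(259, 2), Rational(-1, 970)) = Rational(-259, 1940)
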